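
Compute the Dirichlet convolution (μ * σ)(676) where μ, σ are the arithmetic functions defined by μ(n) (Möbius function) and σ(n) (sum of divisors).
(μ * σ)(676) = 676

Divisors of 676: [1, 2, 4, 13, 26, 52, 169, 338, 676]. For each d | 676:
  d = 1: μ(1) · σ(676/1) = 1 · 1281 = 1281
  d = 2: μ(2) · σ(676/2) = -1 · 549 = -549
  d = 4: μ(4) · σ(676/4) = 0 · 183 = 0
  d = 13: μ(13) · σ(676/13) = -1 · 98 = -98
  d = 26: μ(26) · σ(676/26) = 1 · 42 = 42
  d = 52: μ(52) · σ(676/52) = 0 · 14 = 0
  d = 169: μ(169) · σ(676/169) = 0 · 7 = 0
  d = 338: μ(338) · σ(676/338) = 0 · 3 = 0
  d = 676: μ(676) · σ(676/676) = 0 · 1 = 0
Summing: (μ * σ)(676) = 1281 + -549 + 0 + -98 + 42 + 0 + 0 + 0 + 0 = 676.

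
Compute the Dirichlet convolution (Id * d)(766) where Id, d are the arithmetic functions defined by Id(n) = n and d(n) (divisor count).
(Id * d)(766) = 1540

Divisors of 766: [1, 2, 383, 766]. For each d | 766:
  d = 1: Id(1) · d(766/1) = 1 · 4 = 4
  d = 2: Id(2) · d(766/2) = 2 · 2 = 4
  d = 383: Id(383) · d(766/383) = 383 · 2 = 766
  d = 766: Id(766) · d(766/766) = 766 · 1 = 766
Summing: (Id * d)(766) = 4 + 4 + 766 + 766 = 1540.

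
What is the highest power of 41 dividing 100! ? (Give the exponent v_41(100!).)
v_41(100!) = 2

Legendre's formula: v_p(n!) = Σ_{k ≥ 1} ⌊n / p^k⌋. For p = 41, n = 100, the terms are:
  ⌊100/41^1⌋ = ⌊100/41⌋ = 2
(the next term ⌊100/41^2⌋ = 0, terminating the sum). Summing: v_41(100!) = 2 = 2.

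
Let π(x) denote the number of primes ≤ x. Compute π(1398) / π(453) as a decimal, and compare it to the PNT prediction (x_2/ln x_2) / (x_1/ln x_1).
π(1398)/π(453) = 221/87 ≈ 2.5402;  PNT prediction ≈ 2.6059.

π(453) = 87 and π(1398) = 221, so π(1398)/π(453) ≈ 2.5402. The PNT-predicted ratio is (1398/ln(1398)) / (453/ln(453)) ≈ 2.6059. The two agree to within a few percent, as expected.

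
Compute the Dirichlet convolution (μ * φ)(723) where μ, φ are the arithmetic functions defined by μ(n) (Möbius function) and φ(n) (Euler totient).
(μ * φ)(723) = 239

Divisors of 723: [1, 3, 241, 723]. For each d | 723:
  d = 1: μ(1) · φ(723/1) = 1 · 480 = 480
  d = 3: μ(3) · φ(723/3) = -1 · 240 = -240
  d = 241: μ(241) · φ(723/241) = -1 · 2 = -2
  d = 723: μ(723) · φ(723/723) = 1 · 1 = 1
Summing: (μ * φ)(723) = 480 + -240 + -2 + 1 = 239.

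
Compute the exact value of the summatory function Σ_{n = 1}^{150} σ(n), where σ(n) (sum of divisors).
Σ_{n ≤ 150} σ(n) = 18604

Compute σ(n) for each 1 ≤ n ≤ 150: σ(1) = 1, σ(2) = 3, σ(3) = 4, σ(4) = 7, σ(5) = 6, σ(6) = 12, σ(7) = 8, σ(8) = 15, σ(9) = 13, σ(10) = 18, σ(11) = 12, σ(12) = 28, σ(13) = 14, σ(14) = 24, σ(15) = 24, σ(16) = 31, σ(17) = 18, σ(18) = 39, σ(19) = 20, σ(20) = 42, σ(21) = 32, σ(22) = 36, σ(23) = 24, σ(24) = 60, σ(25) = 31, σ(26) = 42, σ(27) = 40, σ(28) = 56, σ(29) = 30, σ(30) = 72, σ(31) = 32, σ(32) = 63, σ(33) = 48, σ(34) = 54, σ(35) = 48, σ(36) = 91, σ(37) = 38, σ(38) = 60, σ(39) = 56, σ(40) = 90, σ(41) = 42, σ(42) = 96, σ(43) = 44, σ(44) = 84, σ(45) = 78, σ(46) = 72, σ(47) = 48, σ(48) = 124, σ(49) = 57, σ(50) = 93, σ(51) = 72, σ(52) = 98, σ(53) = 54, σ(54) = 120, σ(55) = 72, σ(56) = 120, σ(57) = 80, σ(58) = 90, σ(59) = 60, σ(60) = 168, σ(61) = 62, σ(62) = 96, σ(63) = 104, σ(64) = 127, σ(65) = 84, σ(66) = 144, σ(67) = 68, σ(68) = 126, σ(69) = 96, σ(70) = 144, σ(71) = 72, σ(72) = 195, σ(73) = 74, σ(74) = 114, σ(75) = 124, σ(76) = 140, σ(77) = 96, σ(78) = 168, σ(79) = 80, σ(80) = 186, σ(81) = 121, σ(82) = 126, σ(83) = 84, σ(84) = 224, σ(85) = 108, σ(86) = 132, σ(87) = 120, σ(88) = 180, σ(89) = 90, σ(90) = 234, σ(91) = 112, σ(92) = 168, σ(93) = 128, σ(94) = 144, σ(95) = 120, σ(96) = 252, σ(97) = 98, σ(98) = 171, σ(99) = 156, σ(100) = 217, σ(101) = 102, σ(102) = 216, σ(103) = 104, σ(104) = 210, σ(105) = 192, σ(106) = 162, σ(107) = 108, σ(108) = 280, σ(109) = 110, σ(110) = 216, σ(111) = 152, σ(112) = 248, σ(113) = 114, σ(114) = 240, σ(115) = 144, σ(116) = 210, σ(117) = 182, σ(118) = 180, σ(119) = 144, σ(120) = 360, σ(121) = 133, σ(122) = 186, σ(123) = 168, σ(124) = 224, σ(125) = 156, σ(126) = 312, σ(127) = 128, σ(128) = 255, σ(129) = 176, σ(130) = 252, σ(131) = 132, σ(132) = 336, σ(133) = 160, σ(134) = 204, σ(135) = 240, σ(136) = 270, σ(137) = 138, σ(138) = 288, σ(139) = 140, σ(140) = 336, σ(141) = 192, σ(142) = 216, σ(143) = 168, σ(144) = 403, σ(145) = 180, σ(146) = 222, σ(147) = 228, σ(148) = 266, σ(149) = 150, σ(150) = 372. Summing all 150 values: 18604. (Average order: Σ_{n ≤ x} σ(n) ~ (π²/12) x². For x = 150, (π²/12)·150² ≈ 18505.51.)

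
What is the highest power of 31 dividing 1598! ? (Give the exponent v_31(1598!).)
v_31(1598!) = 52

Legendre's formula: v_p(n!) = Σ_{k ≥ 1} ⌊n / p^k⌋. For p = 31, n = 1598, the terms are:
  ⌊1598/31^1⌋ = ⌊1598/31⌋ = 51
  ⌊1598/31^2⌋ = ⌊1598/961⌋ = 1
(the next term ⌊1598/31^3⌋ = 0, terminating the sum). Summing: v_31(1598!) = 51 + 1 = 52.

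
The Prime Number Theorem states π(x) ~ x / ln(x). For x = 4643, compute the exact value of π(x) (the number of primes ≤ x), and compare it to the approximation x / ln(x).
π(4643) = 627;  x/ln(x) ≈ 549.92;  relative error ≈ 12.29%.

Directly count primes up to 4643: π(4643) = 627. The PNT approximation gives 4643/ln(4643) ≈ 4643/8.44312 ≈ 549.92. Relative error (π(x) − x/ln(x)) / π(x) ≈ 12.29%; the approximation is known to undercount slightly (Li(x) is a better estimate).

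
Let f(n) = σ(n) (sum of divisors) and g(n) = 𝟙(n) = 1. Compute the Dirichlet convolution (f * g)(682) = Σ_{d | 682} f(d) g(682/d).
(σ * 𝟙)(682) = 1716

Divisors of 682: [1, 2, 11, 22, 31, 62, 341, 682]. For each d | 682:
  d = 1: σ(1) · 𝟙(682/1) = 1 · 1 = 1
  d = 2: σ(2) · 𝟙(682/2) = 3 · 1 = 3
  d = 11: σ(11) · 𝟙(682/11) = 12 · 1 = 12
  d = 22: σ(22) · 𝟙(682/22) = 36 · 1 = 36
  d = 31: σ(31) · 𝟙(682/31) = 32 · 1 = 32
  d = 62: σ(62) · 𝟙(682/62) = 96 · 1 = 96
  d = 341: σ(341) · 𝟙(682/341) = 384 · 1 = 384
  d = 682: σ(682) · 𝟙(682/682) = 1152 · 1 = 1152
Summing: (σ * 𝟙)(682) = 1 + 3 + 12 + 36 + 32 + 96 + 384 + 1152 = 1716.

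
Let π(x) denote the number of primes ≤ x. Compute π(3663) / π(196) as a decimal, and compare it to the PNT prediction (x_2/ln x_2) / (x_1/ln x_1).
π(3663)/π(196) = 511/44 ≈ 11.6136;  PNT prediction ≈ 12.0206.

π(196) = 44 and π(3663) = 511, so π(3663)/π(196) ≈ 11.6136. The PNT-predicted ratio is (3663/ln(3663)) / (196/ln(196)) ≈ 12.0206. The two agree to within a few percent, as expected.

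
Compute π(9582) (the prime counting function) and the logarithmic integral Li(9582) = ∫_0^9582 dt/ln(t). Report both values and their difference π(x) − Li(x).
π(9582) = 1183;  Li(9582) ≈ 1200.65;  π(x) − Li(x) ≈ -17.65.

Direct count of primes ≤ 9582 gives π(9582) = 1183. Numerical evaluation of the logarithmic integral gives Li(9582) ≈ 1200.65. The difference π(x) − Li(x) ≈ -17.65 is typically negative for small/moderate x (Li(x) overestimates), though Littlewood's theorem shows this sign changes infinitely often.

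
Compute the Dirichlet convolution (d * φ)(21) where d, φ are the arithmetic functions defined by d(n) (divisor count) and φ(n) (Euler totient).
(d * φ)(21) = 32

Divisors of 21: [1, 3, 7, 21]. For each d | 21:
  d = 1: d(1) · φ(21/1) = 1 · 12 = 12
  d = 3: d(3) · φ(21/3) = 2 · 6 = 12
  d = 7: d(7) · φ(21/7) = 2 · 2 = 4
  d = 21: d(21) · φ(21/21) = 4 · 1 = 4
Summing: (d * φ)(21) = 12 + 12 + 4 + 4 = 32.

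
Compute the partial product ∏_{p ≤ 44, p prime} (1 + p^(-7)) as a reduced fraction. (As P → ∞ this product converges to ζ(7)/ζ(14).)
∏ = 520809220089538061022644224225580227698833285987386472597926245148089867161153104280287356125184/516528479137134655019209847872578550121603875954111837055841148542846145248143400719531810009375

The primes p ≤ 44 are [2, 3, 5, 7, 11, 13, 17, 19, 23, 29, 31, 37, 41, 43]. For each, (1 + 1/p^7) = (p^7 + 1)/p^7. Multiplying these fractions over p ∈ [2, 3, 5, 7, 11, 13, 17, 19, 23, 29, 31, 37, 41, 43] gives 520809220089538061022644224225580227698833285987386472597926245148089867161153104280287356125184/516528479137134655019209847872578550121603875954111837055841148542846145248143400719531810009375. (In the limit P → ∞ this tends to ζ(7)/ζ(14).)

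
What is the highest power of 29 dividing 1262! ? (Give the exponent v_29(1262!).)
v_29(1262!) = 44

Legendre's formula: v_p(n!) = Σ_{k ≥ 1} ⌊n / p^k⌋. For p = 29, n = 1262, the terms are:
  ⌊1262/29^1⌋ = ⌊1262/29⌋ = 43
  ⌊1262/29^2⌋ = ⌊1262/841⌋ = 1
(the next term ⌊1262/29^3⌋ = 0, terminating the sum). Summing: v_29(1262!) = 43 + 1 = 44.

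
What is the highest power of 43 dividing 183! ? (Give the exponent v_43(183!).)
v_43(183!) = 4

Legendre's formula: v_p(n!) = Σ_{k ≥ 1} ⌊n / p^k⌋. For p = 43, n = 183, the terms are:
  ⌊183/43^1⌋ = ⌊183/43⌋ = 4
(the next term ⌊183/43^2⌋ = 0, terminating the sum). Summing: v_43(183!) = 4 = 4.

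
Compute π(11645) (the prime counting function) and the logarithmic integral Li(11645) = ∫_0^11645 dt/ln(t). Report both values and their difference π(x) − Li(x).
π(11645) = 1399;  Li(11645) ≈ 1423.24;  π(x) − Li(x) ≈ -24.24.

Direct count of primes ≤ 11645 gives π(11645) = 1399. Numerical evaluation of the logarithmic integral gives Li(11645) ≈ 1423.24. The difference π(x) − Li(x) ≈ -24.24 is typically negative for small/moderate x (Li(x) overestimates), though Littlewood's theorem shows this sign changes infinitely often.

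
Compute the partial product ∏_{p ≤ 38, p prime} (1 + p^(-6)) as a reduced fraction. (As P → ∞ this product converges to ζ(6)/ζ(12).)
∏ = 1409064908372656074115629844532678533864664016937571914400/1385384845877129271600296064992669038424816672643778985121

The primes p ≤ 38 are [2, 3, 5, 7, 11, 13, 17, 19, 23, 29, 31, 37]. For each, (1 + 1/p^6) = (p^6 + 1)/p^6. Multiplying these fractions over p ∈ [2, 3, 5, 7, 11, 13, 17, 19, 23, 29, 31, 37] gives 1409064908372656074115629844532678533864664016937571914400/1385384845877129271600296064992669038424816672643778985121. (In the limit P → ∞ this tends to ζ(6)/ζ(12).)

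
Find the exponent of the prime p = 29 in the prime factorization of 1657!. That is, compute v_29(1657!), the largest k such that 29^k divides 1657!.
v_29(1657!) = 58

Legendre's formula: v_p(n!) = Σ_{k ≥ 1} ⌊n / p^k⌋. For p = 29, n = 1657, the terms are:
  ⌊1657/29^1⌋ = ⌊1657/29⌋ = 57
  ⌊1657/29^2⌋ = ⌊1657/841⌋ = 1
(the next term ⌊1657/29^3⌋ = 0, terminating the sum). Summing: v_29(1657!) = 57 + 1 = 58.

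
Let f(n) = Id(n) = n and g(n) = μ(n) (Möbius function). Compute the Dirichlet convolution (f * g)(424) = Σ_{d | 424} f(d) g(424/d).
(Id * μ)(424) = 208

Divisors of 424: [1, 2, 4, 8, 53, 106, 212, 424]. For each d | 424:
  d = 1: Id(1) · μ(424/1) = 1 · 0 = 0
  d = 2: Id(2) · μ(424/2) = 2 · 0 = 0
  d = 4: Id(4) · μ(424/4) = 4 · 1 = 4
  d = 8: Id(8) · μ(424/8) = 8 · -1 = -8
  d = 53: Id(53) · μ(424/53) = 53 · 0 = 0
  d = 106: Id(106) · μ(424/106) = 106 · 0 = 0
  d = 212: Id(212) · μ(424/212) = 212 · -1 = -212
  d = 424: Id(424) · μ(424/424) = 424 · 1 = 424
Summing: (Id * μ)(424) = 0 + 0 + 4 + -8 + 0 + 0 + -212 + 424 = 208.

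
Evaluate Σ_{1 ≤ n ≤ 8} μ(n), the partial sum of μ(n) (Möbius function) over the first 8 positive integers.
Σ_{n ≤ 8} μ(n) = -2

Compute μ(n) for each 1 ≤ n ≤ 8: μ(1) = 1, μ(2) = -1, μ(3) = -1, μ(4) = 0, μ(5) = -1, μ(6) = 1, μ(7) = -1, μ(8) = 0. Summing all 8 values: -2. (Mertens function M(x) = Σ_{n ≤ x} μ(n); on average M(x) should be small (PNT ⟺ M(x) = o(x)).)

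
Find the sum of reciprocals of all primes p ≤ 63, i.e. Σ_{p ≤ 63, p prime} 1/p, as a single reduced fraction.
Σ 1/p = 201015517717077830328949/117288381359406970983270

π(63) = 18, so the primes ≤ 63 are [2, 3, 5, 7, 11, 13, 17, 19, 23, 29, 31, 37, 41, 43, 47, 53, 59, 61]. Summing 1/p over these primes: 201015517717077830328949/117288381359406970983270 ≈ 1.7139. Mertens estimate ln ln(63) + 0.2615 ≈ 1.6829.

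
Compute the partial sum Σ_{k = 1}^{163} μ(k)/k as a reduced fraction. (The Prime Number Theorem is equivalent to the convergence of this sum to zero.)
Σ μ(k)/k = 74505990747655733376890176919471583349281305895342692670863053/5766152219975951659023630035336134306565384015606066319856068810

Values of μ(k) for 1 ≤ k ≤ 163: μ(1) = 1, μ(2) = -1, μ(3) = -1, μ(5) = -1, μ(6) = 1, μ(7) = -1, μ(10) = 1, μ(11) = -1, μ(13) = -1, μ(14) = 1, μ(15) = 1, μ(17) = -1, μ(19) = -1, μ(21) = 1, μ(22) = 1, μ(23) = -1, μ(26) = 1, μ(29) = -1, μ(30) = -1, μ(31) = -1, μ(33) = 1, μ(34) = 1, μ(35) = 1, μ(37) = -1, μ(38) = 1, μ(39) = 1, μ(41) = -1, μ(42) = -1, μ(43) = -1, μ(46) = 1, μ(47) = -1, μ(51) = 1, μ(53) = -1, μ(55) = 1, μ(57) = 1, μ(58) = 1, μ(59) = -1, μ(61) = -1, μ(62) = 1, μ(65) = 1, μ(66) = -1, μ(67) = -1, μ(69) = 1, μ(70) = -1, μ(71) = -1, μ(73) = -1, μ(74) = 1, μ(77) = 1, μ(78) = -1, μ(79) = -1, μ(82) = 1, μ(83) = -1, μ(85) = 1, μ(86) = 1, μ(87) = 1, μ(89) = -1, μ(91) = 1, μ(93) = 1, μ(94) = 1, μ(95) = 1, μ(97) = -1, μ(101) = -1, μ(102) = -1, μ(103) = -1, μ(105) = -1, μ(106) = 1, μ(107) = -1, μ(109) = -1, μ(110) = -1, μ(111) = 1, μ(113) = -1, μ(114) = -1, μ(115) = 1, μ(118) = 1, μ(119) = 1, μ(122) = 1, μ(123) = 1, μ(127) = -1, μ(129) = 1, μ(130) = -1, μ(131) = -1, μ(133) = 1, μ(134) = 1, μ(137) = -1, μ(138) = -1, μ(139) = -1, μ(141) = 1, μ(142) = 1, μ(143) = 1, μ(145) = 1, μ(146) = 1, μ(149) = -1, μ(151) = -1, μ(154) = -1, μ(155) = 1, μ(157) = -1, μ(158) = 1, μ(159) = 1, μ(161) = 1, μ(163) = -1, with μ = 0 on non-squarefree integers. Summing μ(k)/k for k where μ(k) ≠ 0 gives 74505990747655733376890176919471583349281305895342692670863053/5766152219975951659023630035336134306565384015606066319856068810 ≈ 0.0129. (PNT ⟺ this sum → 0 as n → ∞.)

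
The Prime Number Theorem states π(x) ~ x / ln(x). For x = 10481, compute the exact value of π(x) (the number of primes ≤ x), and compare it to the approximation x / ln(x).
π(10481) = 1282;  x/ln(x) ≈ 1132.19;  relative error ≈ 11.69%.

Directly count primes up to 10481: π(10481) = 1282. The PNT approximation gives 10481/ln(10481) ≈ 10481/9.25732 ≈ 1132.19. Relative error (π(x) − x/ln(x)) / π(x) ≈ 11.69%; the approximation is known to undercount slightly (Li(x) is a better estimate).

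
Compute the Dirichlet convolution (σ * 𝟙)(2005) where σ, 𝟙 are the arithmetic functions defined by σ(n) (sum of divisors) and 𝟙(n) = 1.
(σ * 𝟙)(2005) = 2821

Divisors of 2005: [1, 5, 401, 2005]. For each d | 2005:
  d = 1: σ(1) · 𝟙(2005/1) = 1 · 1 = 1
  d = 5: σ(5) · 𝟙(2005/5) = 6 · 1 = 6
  d = 401: σ(401) · 𝟙(2005/401) = 402 · 1 = 402
  d = 2005: σ(2005) · 𝟙(2005/2005) = 2412 · 1 = 2412
Summing: (σ * 𝟙)(2005) = 1 + 6 + 402 + 2412 = 2821.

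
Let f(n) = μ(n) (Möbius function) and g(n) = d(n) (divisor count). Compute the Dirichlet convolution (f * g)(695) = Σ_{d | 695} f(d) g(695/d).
(μ * d)(695) = 1

Divisors of 695: [1, 5, 139, 695]. For each d | 695:
  d = 1: μ(1) · d(695/1) = 1 · 4 = 4
  d = 5: μ(5) · d(695/5) = -1 · 2 = -2
  d = 139: μ(139) · d(695/139) = -1 · 2 = -2
  d = 695: μ(695) · d(695/695) = 1 · 1 = 1
Summing: (μ * d)(695) = 4 + -2 + -2 + 1 = 1.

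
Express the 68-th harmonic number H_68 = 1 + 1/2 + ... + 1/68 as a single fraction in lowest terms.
H_68 = 14094018321907827923954201611/2933773379069966367528193600

Direct summation: H_68 = 1 + 1/2 + ... + 1/68. The least common denominator is lcm(1, ..., 68) = 79211881234889091923261227200; over this denominator the numerator is 79211881234889091923261227200 + 39605940617444545961630613600 + 26403960411629697307753742400 + 19802970308722272980815306800 + 15842376246977818384652245440 + 13201980205814848653876871200 + 11315983033555584560465889600 + 9901485154361136490407653400 + 8801320137209899102584580800 + 7921188123488909192326122720 + 7201080112262644720296475200 + 6600990102907424326938435600 + 6093221633453007071020094400 + 5657991516777792280232944800 + 5280792082325939461550748480 + 4950742577180568245203826700 + 4659522425581711289603601600 + 4400660068604949551292290400 + 4169046380783636417013748800 + 3960594061744454596163061360 + 3771994344518528186821963200 + 3600540056131322360148237600 + 3443994836299525735793966400 + 3300495051453712163469217800 + 3168475249395563676930449088 + 3046610816726503535510047200 + 2933773379069966367528193600 + 2828995758388896140116472400 + 2731444180513416962871076800 + 2640396041162969730775374240 + 2555221975319002965266491200 + 2475371288590284122601913350 + 2400360037420881573432158400 + 2329761212790855644801800800 + 2263196606711116912093177920 + 2200330034302474775646145200 + 2140861654997002484412465600 + 2084523190391818208506874400 + 2031073877817669023673364800 + 1980297030872227298081530680 + 1931997103289977851786859200 + 1885997172259264093410981600 + 1842136772904397486587470400 + 1800270028065661180074118800 + 1760264027441979820516916160 + 1721997418149762867896983200 + 1685359175210406211133217600 + 1650247525726856081734608900 + 1616569004793654937209412800 + 1584237624697781838465224544 + 1553174141860570429867867200 + 1523305408363251767755023600 + 1494563796884699847608702400 + 1466886689534983183764096800 + 1440216022452528944059295040 + 1414497879194448070058236200 + 1389682126927878805671249600 + 1365722090256708481435538400 + 1342574258218459185140020800 + 1320198020581484865387687120 + 1298555430080149047922315200 + 1277610987659501482633245600 + 1257331448172842728940654400 + 1237685644295142061300956675 + 1218644326690601414204018880 + 1200180018710440786716079200 + 1182266884102822267511361600 + 1164880606395427822400900400 = 380538494691511353946763443497, so H_68 = 380538494691511353946763443497/79211881234889091923261227200; reducing by gcd(380538494691511353946763443497, 79211881234889091923261227200) = 27 gives 14094018321907827923954201611/2933773379069966367528193600 ≈ 4.80406. (The PNT-adjacent estimate ln(68) + γ ≈ 4.79672 matches within O(1/n).)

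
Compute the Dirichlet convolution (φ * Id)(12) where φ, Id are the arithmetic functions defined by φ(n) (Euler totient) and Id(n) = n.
(φ * Id)(12) = 40

Divisors of 12: [1, 2, 3, 4, 6, 12]. For each d | 12:
  d = 1: φ(1) · Id(12/1) = 1 · 12 = 12
  d = 2: φ(2) · Id(12/2) = 1 · 6 = 6
  d = 3: φ(3) · Id(12/3) = 2 · 4 = 8
  d = 4: φ(4) · Id(12/4) = 2 · 3 = 6
  d = 6: φ(6) · Id(12/6) = 2 · 2 = 4
  d = 12: φ(12) · Id(12/12) = 4 · 1 = 4
Summing: (φ * Id)(12) = 12 + 6 + 8 + 6 + 4 + 4 = 40.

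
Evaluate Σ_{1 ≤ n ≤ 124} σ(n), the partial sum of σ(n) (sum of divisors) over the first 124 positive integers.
Σ_{n ≤ 124} σ(n) = 12684

Compute σ(n) for each 1 ≤ n ≤ 124: σ(1) = 1, σ(2) = 3, σ(3) = 4, σ(4) = 7, σ(5) = 6, σ(6) = 12, σ(7) = 8, σ(8) = 15, σ(9) = 13, σ(10) = 18, σ(11) = 12, σ(12) = 28, σ(13) = 14, σ(14) = 24, σ(15) = 24, σ(16) = 31, σ(17) = 18, σ(18) = 39, σ(19) = 20, σ(20) = 42, σ(21) = 32, σ(22) = 36, σ(23) = 24, σ(24) = 60, σ(25) = 31, σ(26) = 42, σ(27) = 40, σ(28) = 56, σ(29) = 30, σ(30) = 72, σ(31) = 32, σ(32) = 63, σ(33) = 48, σ(34) = 54, σ(35) = 48, σ(36) = 91, σ(37) = 38, σ(38) = 60, σ(39) = 56, σ(40) = 90, σ(41) = 42, σ(42) = 96, σ(43) = 44, σ(44) = 84, σ(45) = 78, σ(46) = 72, σ(47) = 48, σ(48) = 124, σ(49) = 57, σ(50) = 93, σ(51) = 72, σ(52) = 98, σ(53) = 54, σ(54) = 120, σ(55) = 72, σ(56) = 120, σ(57) = 80, σ(58) = 90, σ(59) = 60, σ(60) = 168, σ(61) = 62, σ(62) = 96, σ(63) = 104, σ(64) = 127, σ(65) = 84, σ(66) = 144, σ(67) = 68, σ(68) = 126, σ(69) = 96, σ(70) = 144, σ(71) = 72, σ(72) = 195, σ(73) = 74, σ(74) = 114, σ(75) = 124, σ(76) = 140, σ(77) = 96, σ(78) = 168, σ(79) = 80, σ(80) = 186, σ(81) = 121, σ(82) = 126, σ(83) = 84, σ(84) = 224, σ(85) = 108, σ(86) = 132, σ(87) = 120, σ(88) = 180, σ(89) = 90, σ(90) = 234, σ(91) = 112, σ(92) = 168, σ(93) = 128, σ(94) = 144, σ(95) = 120, σ(96) = 252, σ(97) = 98, σ(98) = 171, σ(99) = 156, σ(100) = 217, σ(101) = 102, σ(102) = 216, σ(103) = 104, σ(104) = 210, σ(105) = 192, σ(106) = 162, σ(107) = 108, σ(108) = 280, σ(109) = 110, σ(110) = 216, σ(111) = 152, σ(112) = 248, σ(113) = 114, σ(114) = 240, σ(115) = 144, σ(116) = 210, σ(117) = 182, σ(118) = 180, σ(119) = 144, σ(120) = 360, σ(121) = 133, σ(122) = 186, σ(123) = 168, σ(124) = 224. Summing all 124 values: 12684. (Average order: Σ_{n ≤ x} σ(n) ~ (π²/12) x². For x = 124, (π²/12)·124² ≈ 12646.25.)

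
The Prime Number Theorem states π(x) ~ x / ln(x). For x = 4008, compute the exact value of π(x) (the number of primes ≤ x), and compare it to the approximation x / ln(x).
π(4008) = 553;  x/ln(x) ≈ 483.12;  relative error ≈ 12.64%.

Directly count primes up to 4008: π(4008) = 553. The PNT approximation gives 4008/ln(4008) ≈ 4008/8.29605 ≈ 483.12. Relative error (π(x) − x/ln(x)) / π(x) ≈ 12.64%; the approximation is known to undercount slightly (Li(x) is a better estimate).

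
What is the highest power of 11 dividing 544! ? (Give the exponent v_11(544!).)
v_11(544!) = 53

Legendre's formula: v_p(n!) = Σ_{k ≥ 1} ⌊n / p^k⌋. For p = 11, n = 544, the terms are:
  ⌊544/11^1⌋ = ⌊544/11⌋ = 49
  ⌊544/11^2⌋ = ⌊544/121⌋ = 4
(the next term ⌊544/11^3⌋ = 0, terminating the sum). Summing: v_11(544!) = 49 + 4 = 53.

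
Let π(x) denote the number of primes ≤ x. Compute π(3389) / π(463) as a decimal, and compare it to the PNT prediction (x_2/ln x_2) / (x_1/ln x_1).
π(3389)/π(463) = 477/90 ≈ 5.3000;  PNT prediction ≈ 5.5271.

π(463) = 90 and π(3389) = 477, so π(3389)/π(463) ≈ 5.3000. The PNT-predicted ratio is (3389/ln(3389)) / (463/ln(463)) ≈ 5.5271. The two agree to within a few percent, as expected.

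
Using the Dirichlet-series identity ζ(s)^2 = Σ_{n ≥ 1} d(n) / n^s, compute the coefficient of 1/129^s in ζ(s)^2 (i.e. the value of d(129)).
d(129) = 4

ζ(s)^2 = (Σ 1/m^s)(Σ 1/k^s). The coefficient of 1/n^s in the product is the number of ordered pairs (m, k) with mk = n, which equals d(n). For n = 129, divisors are [1, 3, 43, 129], so d(129) = 4.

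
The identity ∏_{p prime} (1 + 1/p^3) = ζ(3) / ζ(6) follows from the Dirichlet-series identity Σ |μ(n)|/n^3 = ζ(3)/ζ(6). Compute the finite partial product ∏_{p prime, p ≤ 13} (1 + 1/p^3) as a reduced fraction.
∏ = 431631936/365525875

The primes p ≤ 13 are [2, 3, 5, 7, 11, 13]. For each, (1 + 1/p^3) = (p^3 + 1)/p^3. Multiplying these fractions over p ∈ [2, 3, 5, 7, 11, 13] gives 431631936/365525875. (In the limit P → ∞ this tends to ζ(3)/ζ(6).)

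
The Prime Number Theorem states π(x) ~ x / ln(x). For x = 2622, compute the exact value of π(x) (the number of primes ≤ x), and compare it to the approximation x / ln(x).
π(2622) = 381;  x/ln(x) ≈ 333.09;  relative error ≈ 12.57%.

Directly count primes up to 2622: π(2622) = 381. The PNT approximation gives 2622/ln(2622) ≈ 2622/7.87169 ≈ 333.09. Relative error (π(x) − x/ln(x)) / π(x) ≈ 12.57%; the approximation is known to undercount slightly (Li(x) is a better estimate).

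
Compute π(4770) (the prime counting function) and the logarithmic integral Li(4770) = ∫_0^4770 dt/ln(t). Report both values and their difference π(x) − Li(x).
π(4770) = 641;  Li(4770) ≈ 657.20;  π(x) − Li(x) ≈ -16.20.

Direct count of primes ≤ 4770 gives π(4770) = 641. Numerical evaluation of the logarithmic integral gives Li(4770) ≈ 657.20. The difference π(x) − Li(x) ≈ -16.20 is typically negative for small/moderate x (Li(x) overestimates), though Littlewood's theorem shows this sign changes infinitely often.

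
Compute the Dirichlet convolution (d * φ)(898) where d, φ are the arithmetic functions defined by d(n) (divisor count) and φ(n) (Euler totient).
(d * φ)(898) = 1350

Divisors of 898: [1, 2, 449, 898]. For each d | 898:
  d = 1: d(1) · φ(898/1) = 1 · 448 = 448
  d = 2: d(2) · φ(898/2) = 2 · 448 = 896
  d = 449: d(449) · φ(898/449) = 2 · 1 = 2
  d = 898: d(898) · φ(898/898) = 4 · 1 = 4
Summing: (d * φ)(898) = 448 + 896 + 2 + 4 = 1350.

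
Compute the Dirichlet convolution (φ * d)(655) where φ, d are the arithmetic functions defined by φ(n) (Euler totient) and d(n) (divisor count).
(φ * d)(655) = 792

Divisors of 655: [1, 5, 131, 655]. For each d | 655:
  d = 1: φ(1) · d(655/1) = 1 · 4 = 4
  d = 5: φ(5) · d(655/5) = 4 · 2 = 8
  d = 131: φ(131) · d(655/131) = 130 · 2 = 260
  d = 655: φ(655) · d(655/655) = 520 · 1 = 520
Summing: (φ * d)(655) = 4 + 8 + 260 + 520 = 792.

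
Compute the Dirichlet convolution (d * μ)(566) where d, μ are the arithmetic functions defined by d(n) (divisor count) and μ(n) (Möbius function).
(d * μ)(566) = 1

Divisors of 566: [1, 2, 283, 566]. For each d | 566:
  d = 1: d(1) · μ(566/1) = 1 · 1 = 1
  d = 2: d(2) · μ(566/2) = 2 · -1 = -2
  d = 283: d(283) · μ(566/283) = 2 · -1 = -2
  d = 566: d(566) · μ(566/566) = 4 · 1 = 4
Summing: (d * μ)(566) = 1 + -2 + -2 + 4 = 1.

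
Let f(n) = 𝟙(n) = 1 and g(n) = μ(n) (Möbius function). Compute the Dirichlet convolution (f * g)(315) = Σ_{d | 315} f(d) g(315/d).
(𝟙 * μ)(315) = 0

Divisors of 315: [1, 3, 5, 7, 9, 15, 21, 35, 45, 63, 105, 315]. For each d | 315:
  d = 1: 𝟙(1) · μ(315/1) = 1 · 0 = 0
  d = 3: 𝟙(3) · μ(315/3) = 1 · -1 = -1
  d = 5: 𝟙(5) · μ(315/5) = 1 · 0 = 0
  d = 7: 𝟙(7) · μ(315/7) = 1 · 0 = 0
  d = 9: 𝟙(9) · μ(315/9) = 1 · 1 = 1
  d = 15: 𝟙(15) · μ(315/15) = 1 · 1 = 1
  d = 21: 𝟙(21) · μ(315/21) = 1 · 1 = 1
  d = 35: 𝟙(35) · μ(315/35) = 1 · 0 = 0
  d = 45: 𝟙(45) · μ(315/45) = 1 · -1 = -1
  d = 63: 𝟙(63) · μ(315/63) = 1 · -1 = -1
  d = 105: 𝟙(105) · μ(315/105) = 1 · -1 = -1
  d = 315: 𝟙(315) · μ(315/315) = 1 · 1 = 1
Summing: (𝟙 * μ)(315) = 0 + -1 + 0 + 0 + 1 + 1 + 1 + 0 + -1 + -1 + -1 + 1 = 0.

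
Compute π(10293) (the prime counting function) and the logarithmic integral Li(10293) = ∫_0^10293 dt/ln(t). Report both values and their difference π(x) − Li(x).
π(10293) = 1262;  Li(10293) ≈ 1277.90;  π(x) − Li(x) ≈ -15.90.

Direct count of primes ≤ 10293 gives π(10293) = 1262. Numerical evaluation of the logarithmic integral gives Li(10293) ≈ 1277.90. The difference π(x) − Li(x) ≈ -15.90 is typically negative for small/moderate x (Li(x) overestimates), though Littlewood's theorem shows this sign changes infinitely often.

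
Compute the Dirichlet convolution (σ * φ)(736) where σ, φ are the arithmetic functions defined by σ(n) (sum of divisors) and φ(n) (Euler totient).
(σ * φ)(736) = 8832

Divisors of 736: [1, 2, 4, 8, 16, 23, 32, 46, 92, 184, 368, 736]. For each d | 736:
  d = 1: σ(1) · φ(736/1) = 1 · 352 = 352
  d = 2: σ(2) · φ(736/2) = 3 · 176 = 528
  d = 4: σ(4) · φ(736/4) = 7 · 88 = 616
  d = 8: σ(8) · φ(736/8) = 15 · 44 = 660
  d = 16: σ(16) · φ(736/16) = 31 · 22 = 682
  d = 23: σ(23) · φ(736/23) = 24 · 16 = 384
  d = 32: σ(32) · φ(736/32) = 63 · 22 = 1386
  d = 46: σ(46) · φ(736/46) = 72 · 8 = 576
  d = 92: σ(92) · φ(736/92) = 168 · 4 = 672
  d = 184: σ(184) · φ(736/184) = 360 · 2 = 720
  d = 368: σ(368) · φ(736/368) = 744 · 1 = 744
  d = 736: σ(736) · φ(736/736) = 1512 · 1 = 1512
Summing: (σ * φ)(736) = 352 + 528 + 616 + 660 + 682 + 384 + 1386 + 576 + 672 + 720 + 744 + 1512 = 8832.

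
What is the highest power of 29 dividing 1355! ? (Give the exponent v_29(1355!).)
v_29(1355!) = 47

Legendre's formula: v_p(n!) = Σ_{k ≥ 1} ⌊n / p^k⌋. For p = 29, n = 1355, the terms are:
  ⌊1355/29^1⌋ = ⌊1355/29⌋ = 46
  ⌊1355/29^2⌋ = ⌊1355/841⌋ = 1
(the next term ⌊1355/29^3⌋ = 0, terminating the sum). Summing: v_29(1355!) = 46 + 1 = 47.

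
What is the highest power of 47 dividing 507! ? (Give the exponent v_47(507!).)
v_47(507!) = 10

Legendre's formula: v_p(n!) = Σ_{k ≥ 1} ⌊n / p^k⌋. For p = 47, n = 507, the terms are:
  ⌊507/47^1⌋ = ⌊507/47⌋ = 10
(the next term ⌊507/47^2⌋ = 0, terminating the sum). Summing: v_47(507!) = 10 = 10.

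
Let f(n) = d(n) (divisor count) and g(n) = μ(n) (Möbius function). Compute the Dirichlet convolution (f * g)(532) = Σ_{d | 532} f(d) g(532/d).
(d * μ)(532) = 1

Divisors of 532: [1, 2, 4, 7, 14, 19, 28, 38, 76, 133, 266, 532]. For each d | 532:
  d = 1: d(1) · μ(532/1) = 1 · 0 = 0
  d = 2: d(2) · μ(532/2) = 2 · -1 = -2
  d = 4: d(4) · μ(532/4) = 3 · 1 = 3
  d = 7: d(7) · μ(532/7) = 2 · 0 = 0
  d = 14: d(14) · μ(532/14) = 4 · 1 = 4
  d = 19: d(19) · μ(532/19) = 2 · 0 = 0
  d = 28: d(28) · μ(532/28) = 6 · -1 = -6
  d = 38: d(38) · μ(532/38) = 4 · 1 = 4
  d = 76: d(76) · μ(532/76) = 6 · -1 = -6
  d = 133: d(133) · μ(532/133) = 4 · 0 = 0
  d = 266: d(266) · μ(532/266) = 8 · -1 = -8
  d = 532: d(532) · μ(532/532) = 12 · 1 = 12
Summing: (d * μ)(532) = 0 + -2 + 3 + 0 + 4 + 0 + -6 + 4 + -6 + 0 + -8 + 12 = 1.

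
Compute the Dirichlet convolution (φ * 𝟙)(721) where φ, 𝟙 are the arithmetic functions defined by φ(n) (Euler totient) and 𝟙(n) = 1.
(φ * 𝟙)(721) = 721

Divisors of 721: [1, 7, 103, 721]. For each d | 721:
  d = 1: φ(1) · 𝟙(721/1) = 1 · 1 = 1
  d = 7: φ(7) · 𝟙(721/7) = 6 · 1 = 6
  d = 103: φ(103) · 𝟙(721/103) = 102 · 1 = 102
  d = 721: φ(721) · 𝟙(721/721) = 612 · 1 = 612
Summing: (φ * 𝟙)(721) = 1 + 6 + 102 + 612 = 721.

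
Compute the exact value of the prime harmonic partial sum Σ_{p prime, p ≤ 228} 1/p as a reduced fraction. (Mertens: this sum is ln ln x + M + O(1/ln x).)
Σ 1/p = 163511827859273678384959815113729742050404828958383078813204061634794561817548326350576887/83311209124804345037562846379881038241134671040860314654617977748077292641632790457335110

π(228) = 49, so the primes ≤ 228 are [2, 3, 5, 7, 11, 13, 17, 19, 23, 29, 31, 37, 41, 43, 47, 53, 59, 61, 67, 71, 73, 79, 83, 89, 97, 101, 103, 107, 109, 113, 127, 131, 137, 139, 149, 151, 157, 163, 167, 173, 179, 181, 191, 193, 197, 199, 211, 223, 227]. Summing 1/p over these primes: 163511827859273678384959815113729742050404828958383078813204061634794561817548326350576887/83311209124804345037562846379881038241134671040860314654617977748077292641632790457335110 ≈ 1.9627. Mertens estimate ln ln(228) + 0.2615 ≈ 1.9533.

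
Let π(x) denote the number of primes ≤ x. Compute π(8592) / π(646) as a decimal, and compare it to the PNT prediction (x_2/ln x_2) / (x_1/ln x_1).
π(8592)/π(646) = 1069/117 ≈ 9.1368;  PNT prediction ≈ 9.5008.

π(646) = 117 and π(8592) = 1069, so π(8592)/π(646) ≈ 9.1368. The PNT-predicted ratio is (8592/ln(8592)) / (646/ln(646)) ≈ 9.5008. The two agree to within a few percent, as expected.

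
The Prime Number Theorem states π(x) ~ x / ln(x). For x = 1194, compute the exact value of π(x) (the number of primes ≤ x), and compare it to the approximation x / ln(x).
π(1194) = 196;  x/ln(x) ≈ 168.52;  relative error ≈ 14.02%.

Directly count primes up to 1194: π(1194) = 196. The PNT approximation gives 1194/ln(1194) ≈ 1194/7.08506 ≈ 168.52. Relative error (π(x) − x/ln(x)) / π(x) ≈ 14.02%; the approximation is known to undercount slightly (Li(x) is a better estimate).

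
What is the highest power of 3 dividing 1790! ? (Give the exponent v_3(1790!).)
v_3(1790!) = 891

Legendre's formula: v_p(n!) = Σ_{k ≥ 1} ⌊n / p^k⌋. For p = 3, n = 1790, the terms are:
  ⌊1790/3^1⌋ = ⌊1790/3⌋ = 596
  ⌊1790/3^2⌋ = ⌊1790/9⌋ = 198
  ⌊1790/3^3⌋ = ⌊1790/27⌋ = 66
  ⌊1790/3^4⌋ = ⌊1790/81⌋ = 22
  ⌊1790/3^5⌋ = ⌊1790/243⌋ = 7
  ⌊1790/3^6⌋ = ⌊1790/729⌋ = 2
(the next term ⌊1790/3^7⌋ = 0, terminating the sum). Summing: v_3(1790!) = 596 + 198 + 66 + 22 + 7 + 2 = 891.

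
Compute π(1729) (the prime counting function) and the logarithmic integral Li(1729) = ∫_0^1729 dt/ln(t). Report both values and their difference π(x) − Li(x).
π(1729) = 269;  Li(1729) ≈ 278.82;  π(x) − Li(x) ≈ -9.82.

Direct count of primes ≤ 1729 gives π(1729) = 269. Numerical evaluation of the logarithmic integral gives Li(1729) ≈ 278.82. The difference π(x) − Li(x) ≈ -9.82 is typically negative for small/moderate x (Li(x) overestimates), though Littlewood's theorem shows this sign changes infinitely often.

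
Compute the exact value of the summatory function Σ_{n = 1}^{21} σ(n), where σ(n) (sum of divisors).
Σ_{n ≤ 21} σ(n) = 371

Compute σ(n) for each 1 ≤ n ≤ 21: σ(1) = 1, σ(2) = 3, σ(3) = 4, σ(4) = 7, σ(5) = 6, σ(6) = 12, σ(7) = 8, σ(8) = 15, σ(9) = 13, σ(10) = 18, σ(11) = 12, σ(12) = 28, σ(13) = 14, σ(14) = 24, σ(15) = 24, σ(16) = 31, σ(17) = 18, σ(18) = 39, σ(19) = 20, σ(20) = 42, σ(21) = 32. Summing all 21 values: 371. (Average order: Σ_{n ≤ x} σ(n) ~ (π²/12) x². For x = 21, (π²/12)·21² ≈ 362.71.)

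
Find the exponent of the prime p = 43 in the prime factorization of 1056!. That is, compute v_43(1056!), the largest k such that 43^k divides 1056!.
v_43(1056!) = 24

Legendre's formula: v_p(n!) = Σ_{k ≥ 1} ⌊n / p^k⌋. For p = 43, n = 1056, the terms are:
  ⌊1056/43^1⌋ = ⌊1056/43⌋ = 24
(the next term ⌊1056/43^2⌋ = 0, terminating the sum). Summing: v_43(1056!) = 24 = 24.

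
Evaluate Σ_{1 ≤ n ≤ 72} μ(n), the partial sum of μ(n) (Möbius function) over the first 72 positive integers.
Σ_{n ≤ 72} μ(n) = -3

Compute μ(n) for each 1 ≤ n ≤ 72: μ(1) = 1, μ(2) = -1, μ(3) = -1, μ(4) = 0, μ(5) = -1, μ(6) = 1, μ(7) = -1, μ(8) = 0, μ(9) = 0, μ(10) = 1, μ(11) = -1, μ(12) = 0, μ(13) = -1, μ(14) = 1, μ(15) = 1, μ(16) = 0, μ(17) = -1, μ(18) = 0, μ(19) = -1, μ(20) = 0, μ(21) = 1, μ(22) = 1, μ(23) = -1, μ(24) = 0, μ(25) = 0, μ(26) = 1, μ(27) = 0, μ(28) = 0, μ(29) = -1, μ(30) = -1, μ(31) = -1, μ(32) = 0, μ(33) = 1, μ(34) = 1, μ(35) = 1, μ(36) = 0, μ(37) = -1, μ(38) = 1, μ(39) = 1, μ(40) = 0, μ(41) = -1, μ(42) = -1, μ(43) = -1, μ(44) = 0, μ(45) = 0, μ(46) = 1, μ(47) = -1, μ(48) = 0, μ(49) = 0, μ(50) = 0, μ(51) = 1, μ(52) = 0, μ(53) = -1, μ(54) = 0, μ(55) = 1, μ(56) = 0, μ(57) = 1, μ(58) = 1, μ(59) = -1, μ(60) = 0, μ(61) = -1, μ(62) = 1, μ(63) = 0, μ(64) = 0, μ(65) = 1, μ(66) = -1, μ(67) = -1, μ(68) = 0, μ(69) = 1, μ(70) = -1, μ(71) = -1, μ(72) = 0. Summing all 72 values: -3. (Mertens function M(x) = Σ_{n ≤ x} μ(n); on average M(x) should be small (PNT ⟺ M(x) = o(x)).)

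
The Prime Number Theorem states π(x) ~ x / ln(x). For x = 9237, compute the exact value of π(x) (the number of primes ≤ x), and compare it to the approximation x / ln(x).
π(9237) = 1144;  x/ln(x) ≈ 1011.61;  relative error ≈ 11.57%.

Directly count primes up to 9237: π(9237) = 1144. The PNT approximation gives 9237/ln(9237) ≈ 9237/9.13097 ≈ 1011.61. Relative error (π(x) − x/ln(x)) / π(x) ≈ 11.57%; the approximation is known to undercount slightly (Li(x) is a better estimate).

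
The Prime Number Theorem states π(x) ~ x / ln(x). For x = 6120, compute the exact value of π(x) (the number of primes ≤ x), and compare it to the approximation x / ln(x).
π(6120) = 797;  x/ln(x) ≈ 701.89;  relative error ≈ 11.93%.

Directly count primes up to 6120: π(6120) = 797. The PNT approximation gives 6120/ln(6120) ≈ 6120/8.71932 ≈ 701.89. Relative error (π(x) − x/ln(x)) / π(x) ≈ 11.93%; the approximation is known to undercount slightly (Li(x) is a better estimate).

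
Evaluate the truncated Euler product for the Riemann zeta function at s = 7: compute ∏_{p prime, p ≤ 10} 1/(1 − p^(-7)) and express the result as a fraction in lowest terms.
∏ = 375226779375000/372119874050737

The primes p ≤ 10 are [2, 3, 5, 7]. For each prime, (1 − 1/p^7)^(-1) = p^7 / (p^7 − 1). The product is (1 − 1/2^7)^(-1), (1 − 1/3^7)^(-1), (1 − 1/5^7)^(-1), (1 − 1/7^7)^(-1) = ∏ p^7 / (p^7 − 1) = 375226779375000/372119874050737.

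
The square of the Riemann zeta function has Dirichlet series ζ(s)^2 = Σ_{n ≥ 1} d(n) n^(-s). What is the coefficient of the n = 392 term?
d(392) = 12

ζ(s)^2 = (Σ 1/m^s)(Σ 1/k^s). The coefficient of 1/n^s in the product is the number of ordered pairs (m, k) with mk = n, which equals d(n). For n = 392, divisors are [1, 2, 4, 7, 8, 14, 28, 49, 56, 98, 196, 392], so d(392) = 12.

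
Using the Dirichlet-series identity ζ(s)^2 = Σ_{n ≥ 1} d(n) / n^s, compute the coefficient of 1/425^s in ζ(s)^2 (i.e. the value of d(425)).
d(425) = 6

ζ(s)^2 = (Σ 1/m^s)(Σ 1/k^s). The coefficient of 1/n^s in the product is the number of ordered pairs (m, k) with mk = n, which equals d(n). For n = 425, divisors are [1, 5, 17, 25, 85, 425], so d(425) = 6.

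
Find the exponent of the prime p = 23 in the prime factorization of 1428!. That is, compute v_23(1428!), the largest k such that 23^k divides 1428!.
v_23(1428!) = 64

Legendre's formula: v_p(n!) = Σ_{k ≥ 1} ⌊n / p^k⌋. For p = 23, n = 1428, the terms are:
  ⌊1428/23^1⌋ = ⌊1428/23⌋ = 62
  ⌊1428/23^2⌋ = ⌊1428/529⌋ = 2
(the next term ⌊1428/23^3⌋ = 0, terminating the sum). Summing: v_23(1428!) = 62 + 2 = 64.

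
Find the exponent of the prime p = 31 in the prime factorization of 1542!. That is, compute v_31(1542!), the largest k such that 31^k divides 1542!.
v_31(1542!) = 50

Legendre's formula: v_p(n!) = Σ_{k ≥ 1} ⌊n / p^k⌋. For p = 31, n = 1542, the terms are:
  ⌊1542/31^1⌋ = ⌊1542/31⌋ = 49
  ⌊1542/31^2⌋ = ⌊1542/961⌋ = 1
(the next term ⌊1542/31^3⌋ = 0, terminating the sum). Summing: v_31(1542!) = 49 + 1 = 50.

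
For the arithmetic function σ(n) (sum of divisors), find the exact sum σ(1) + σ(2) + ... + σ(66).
Σ_{n ≤ 66} σ(n) = 3631

Compute σ(n) for each 1 ≤ n ≤ 66: σ(1) = 1, σ(2) = 3, σ(3) = 4, σ(4) = 7, σ(5) = 6, σ(6) = 12, σ(7) = 8, σ(8) = 15, σ(9) = 13, σ(10) = 18, σ(11) = 12, σ(12) = 28, σ(13) = 14, σ(14) = 24, σ(15) = 24, σ(16) = 31, σ(17) = 18, σ(18) = 39, σ(19) = 20, σ(20) = 42, σ(21) = 32, σ(22) = 36, σ(23) = 24, σ(24) = 60, σ(25) = 31, σ(26) = 42, σ(27) = 40, σ(28) = 56, σ(29) = 30, σ(30) = 72, σ(31) = 32, σ(32) = 63, σ(33) = 48, σ(34) = 54, σ(35) = 48, σ(36) = 91, σ(37) = 38, σ(38) = 60, σ(39) = 56, σ(40) = 90, σ(41) = 42, σ(42) = 96, σ(43) = 44, σ(44) = 84, σ(45) = 78, σ(46) = 72, σ(47) = 48, σ(48) = 124, σ(49) = 57, σ(50) = 93, σ(51) = 72, σ(52) = 98, σ(53) = 54, σ(54) = 120, σ(55) = 72, σ(56) = 120, σ(57) = 80, σ(58) = 90, σ(59) = 60, σ(60) = 168, σ(61) = 62, σ(62) = 96, σ(63) = 104, σ(64) = 127, σ(65) = 84, σ(66) = 144. Summing all 66 values: 3631. (Average order: Σ_{n ≤ x} σ(n) ~ (π²/12) x². For x = 66, (π²/12)·66² ≈ 3582.67.)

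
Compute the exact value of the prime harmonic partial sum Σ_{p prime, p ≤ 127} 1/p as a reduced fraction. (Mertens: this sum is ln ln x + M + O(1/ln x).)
Σ 1/p = 7457575819106455685806801283735357697478405891621/4014476939333036189094441199026045136645885247730

π(127) = 31, so the primes ≤ 127 are [2, 3, 5, 7, 11, 13, 17, 19, 23, 29, 31, 37, 41, 43, 47, 53, 59, 61, 67, 71, 73, 79, 83, 89, 97, 101, 103, 107, 109, 113, 127]. Summing 1/p over these primes: 7457575819106455685806801283735357697478405891621/4014476939333036189094441199026045136645885247730 ≈ 1.8577. Mertens estimate ln ln(127) + 0.2615 ≈ 1.8393.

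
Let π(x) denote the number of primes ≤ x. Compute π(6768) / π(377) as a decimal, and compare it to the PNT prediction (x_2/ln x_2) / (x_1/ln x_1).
π(6768)/π(377) = 871/74 ≈ 11.7703;  PNT prediction ≈ 12.0746.

π(377) = 74 and π(6768) = 871, so π(6768)/π(377) ≈ 11.7703. The PNT-predicted ratio is (6768/ln(6768)) / (377/ln(377)) ≈ 12.0746. The two agree to within a few percent, as expected.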